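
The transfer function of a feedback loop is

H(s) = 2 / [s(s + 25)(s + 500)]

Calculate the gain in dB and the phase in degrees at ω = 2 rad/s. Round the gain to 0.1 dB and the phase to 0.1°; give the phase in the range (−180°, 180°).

-82.0 dB, -94.8°

At s = jω = j2:
pole (s+25): 25 + j2 → |·| = √(25²+2²) = √629 ≈ 25.08, ∠ = arctan(2/25) ≈ 4.57°
pole (s+500): 500 + j2 → |·| = √(500²+2²) = √250004 ≈ 500, ∠ = arctan(2/500) ≈ 0.23°
pole at origin: |s| = 2, ∠ = 90.00° (in denominator)
|H| = 2 / 25080 ≈ 7.9745e-05
Gain = 20 log₁₀(7.9745e-05) ≈ -81.97 dB
∠H = 0.00° − 94.80° = -94.80°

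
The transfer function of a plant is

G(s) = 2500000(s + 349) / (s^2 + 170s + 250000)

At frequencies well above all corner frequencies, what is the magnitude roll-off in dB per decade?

Each pole contributes −20 dB/decade at high frequency; each zero contributes +20 dB/decade.
Net: 1 zero(s) − 2 pole(s) → -20 dB/decade.

-20 dB/decade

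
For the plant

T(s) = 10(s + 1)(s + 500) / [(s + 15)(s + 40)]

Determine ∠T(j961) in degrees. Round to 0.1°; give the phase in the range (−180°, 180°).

At s = jω = j961:
zero (s+1): 1 + j961 → |·| = √(1²+961²) = √923522 ≈ 961, ∠ = arctan(961/1) ≈ 89.94°
zero (s+500): 500 + j961 → |·| = √(500²+961²) = √1173521 ≈ 1083.3, ∠ = arctan(961/500) ≈ 62.51°
pole (s+15): 15 + j961 → |·| = √(15²+961²) = √923746 ≈ 961.12, ∠ = arctan(961/15) ≈ 89.11°
pole (s+40): 40 + j961 → |·| = √(40²+961²) = √925121 ≈ 961.83, ∠ = arctan(961/40) ≈ 87.62°
∠T = 152.45° − 176.73° = -24.28°

-24.3°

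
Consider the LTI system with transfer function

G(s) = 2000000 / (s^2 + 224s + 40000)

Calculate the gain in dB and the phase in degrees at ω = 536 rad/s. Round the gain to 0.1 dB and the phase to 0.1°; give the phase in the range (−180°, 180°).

17.2 dB, -154.1°

At s = jω = j536:
quadratic: (j536)² + 224·j536 + 40000 = -247296 + j120064 → |·| ≈ 2.749e+05, ∠ ≈ 154.10°
|G| = 2000000 / 2.749e+05 ≈ 7.2754
Gain = 20 log₁₀(7.2754) ≈ 17.24 dB
∠G = 0.00° − 154.10° = -154.10°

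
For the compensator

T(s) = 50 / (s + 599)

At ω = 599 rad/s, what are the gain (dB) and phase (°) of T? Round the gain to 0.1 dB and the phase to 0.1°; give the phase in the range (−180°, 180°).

-24.6 dB, -45.0°

Substitute s = j599:
Numerator: 50 = 50 + j0
Denominator: (j599) + 599 = 599 + j599
|N| = √(50² + 0²) ≈ 50, ∠N ≈ 0.00°
|D| = √(599² + 599²) ≈ 847.11, ∠D ≈ 45.00°
|T| = 50 / 847.11 ≈ 0.059024
Gain = 20 log₁₀(0.059024) ≈ -24.58 dB
∠T = 0.00° − 45.00° = -45.00°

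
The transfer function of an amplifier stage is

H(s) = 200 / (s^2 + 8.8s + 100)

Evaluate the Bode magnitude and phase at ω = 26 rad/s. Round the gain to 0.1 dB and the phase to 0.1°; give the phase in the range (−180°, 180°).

-9.8 dB, -158.3°

At s = jω = j26:
quadratic: (j26)² + 8.8·j26 + 100 = -576 + j228.8 → |·| ≈ 619.78, ∠ ≈ 158.34°
|H| = 200 / 619.78 ≈ 0.3227
Gain = 20 log₁₀(0.3227) ≈ -9.82 dB
∠H = 0.00° − 158.34° = -158.34°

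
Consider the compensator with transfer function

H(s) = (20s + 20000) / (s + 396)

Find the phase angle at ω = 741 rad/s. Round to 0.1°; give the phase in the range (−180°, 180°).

-25.3°

Substitute s = j741:
Numerator: 20(j741) + 20000 = 20000 + j14820
Denominator: (j741) + 396 = 396 + j741
|N| = √(20000² + 14820²) ≈ 24892, ∠N ≈ 36.54°
|D| = √(396² + 741²) ≈ 840.18, ∠D ≈ 61.88°
∠H = 36.54° − 61.88° = -25.34°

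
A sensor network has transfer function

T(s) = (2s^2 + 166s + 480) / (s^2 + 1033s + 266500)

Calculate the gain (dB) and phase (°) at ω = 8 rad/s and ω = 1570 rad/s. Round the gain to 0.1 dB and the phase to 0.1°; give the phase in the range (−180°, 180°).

ω = 8: -45.8 dB, 73.4°; ω = 1570: 5.1 dB, 33.4°

Substitute s = j8:
Numerator: 2(j8)^2 + 166(j8) + 480 = 352 + j1328
Denominator: (j8)^2 + 1033(j8) + 266500 = 266436 + j8264
|N| = √(352² + 1328²) ≈ 1373.9, ∠N ≈ 75.15°
|D| = √(266436² + 8264²) ≈ 2.6656e+05, ∠D ≈ 1.78°
|T| = 1373.9 / 2.6656e+05 ≈ 0.0051542
Gain = 20 log₁₀(0.0051542) ≈ -45.76 dB
∠T = 75.15° − 1.78° = 73.37°

Substitute s = j1570:
Numerator: 2(j1570)^2 + 166(j1570) + 480 = -4929320 + j260620
Denominator: (j1570)^2 + 1033(j1570) + 266500 = -2198400 + j1621810
|N| = √(4929320² + 260620²) ≈ 4.9362e+06, ∠N ≈ 176.97°
|D| = √(2198400² + 1621810²) ≈ 2.7319e+06, ∠D ≈ 143.58°
|T| = 4.9362e+06 / 2.7319e+06 ≈ 1.8069
Gain = 20 log₁₀(1.8069) ≈ 5.14 dB
∠T = 176.97° − 143.58° = 33.39°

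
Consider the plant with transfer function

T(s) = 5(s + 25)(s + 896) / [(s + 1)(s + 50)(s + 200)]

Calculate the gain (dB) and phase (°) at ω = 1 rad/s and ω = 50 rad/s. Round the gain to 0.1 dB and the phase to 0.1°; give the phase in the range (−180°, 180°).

ω = 1: 18.0 dB, -44.1°; ω = 50: -9.3 dB, -81.3°

At s = jω = j1:
zero (s+25): 25 + j1 → |·| = √(25²+1²) = √626 ≈ 25.02, ∠ = arctan(1/25) ≈ 2.29°
zero (s+896): 896 + j1 → |·| = √(896²+1²) = √802817 ≈ 896, ∠ = arctan(1/896) ≈ 0.06°
pole (s+1): 1 + j1 → |·| = √(1²+1²) = √2 ≈ 1.4142, ∠ = arctan(1/1) ≈ 45.00°
pole (s+50): 50 + j1 → |·| = √(50²+1²) = √2501 ≈ 50.01, ∠ = arctan(1/50) ≈ 1.15°
pole (s+200): 200 + j1 → |·| = √(200²+1²) = √40001 ≈ 200, ∠ = arctan(1/200) ≈ 0.29°
|T| = 5 · 22418 / 14145 ≈ 7.9244
Gain = 20 log₁₀(7.9244) ≈ 17.98 dB
∠T = 2.35° − 46.44° = -44.09°

At s = jω = j50:
zero (s+25): 25 + j50 → |·| = √(25²+50²) = √3125 ≈ 55.902, ∠ = arctan(50/25) ≈ 63.43°
zero (s+896): 896 + j50 → |·| = √(896²+50²) = √805316 ≈ 897.39, ∠ = arctan(50/896) ≈ 3.19°
pole (s+1): 1 + j50 → |·| = √(1²+50²) = √2501 ≈ 50.01, ∠ = arctan(50/1) ≈ 88.85°
pole (s+50): 50 + j50 → |·| = √(50²+50²) = √5000 ≈ 70.711, ∠ = arctan(50/50) ≈ 45.00°
pole (s+200): 200 + j50 → |·| = √(200²+50²) = √42500 ≈ 206.16, ∠ = arctan(50/200) ≈ 14.04°
|T| = 5 · 50166 / 7.2903e+05 ≈ 0.34406
Gain = 20 log₁₀(0.34406) ≈ -9.27 dB
∠T = 66.62° − 147.89° = -81.27°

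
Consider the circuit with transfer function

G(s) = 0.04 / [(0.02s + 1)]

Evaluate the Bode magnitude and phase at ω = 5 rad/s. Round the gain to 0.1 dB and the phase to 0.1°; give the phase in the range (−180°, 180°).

At ω = 5 rad/s:
pole (1 + j5·0.02) = 1 + j0.1 → |·| ≈ 1.005, ∠ ≈ 5.71°
|G| = 0.04 · 1 / (1.005) ≈ 0.039801
Gain = 20 log₁₀(0.039801) ≈ -28.00 dB
∠G = (0°) − (5.71°) = -5.71°

-28.0 dB, -5.7°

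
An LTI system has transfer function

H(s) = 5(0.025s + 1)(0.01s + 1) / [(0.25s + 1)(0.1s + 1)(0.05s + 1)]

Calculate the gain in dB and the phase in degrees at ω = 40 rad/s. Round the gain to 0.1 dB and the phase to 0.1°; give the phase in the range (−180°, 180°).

-21.7 dB, -156.9°

At ω = 40 rad/s:
zero (1 + j40·0.025) = 1 + j1 → |·| ≈ 1.4142, ∠ ≈ 45.00°
zero (1 + j40·0.01) = 1 + j0.4 → |·| ≈ 1.077, ∠ ≈ 21.80°
pole (1 + j40·0.25) = 1 + j10 → |·| ≈ 10.05, ∠ ≈ 84.29°
pole (1 + j40·0.1) = 1 + j4 → |·| ≈ 4.1231, ∠ ≈ 75.96°
pole (1 + j40·0.05) = 1 + j2 → |·| ≈ 2.2361, ∠ ≈ 63.43°
|H| = 5 · 1.4142 · 1.077 / (10.05 · 4.1231 · 2.2361) ≈ 0.082189
Gain = 20 log₁₀(0.082189) ≈ -21.70 dB
∠H = (45.00° + 21.80°) − (84.29° + 75.96° + 63.43°) = -156.88°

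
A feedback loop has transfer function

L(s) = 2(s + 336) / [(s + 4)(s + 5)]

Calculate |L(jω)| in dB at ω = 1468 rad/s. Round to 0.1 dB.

-57.1 dB

At s = jω = j1468:
zero (s+336): 336 + j1468 → |·| = √(336²+1468²) = √2267920 ≈ 1506, ∠ = arctan(1468/336) ≈ 77.11°
pole (s+4): 4 + j1468 → |·| = √(4²+1468²) = √2155040 ≈ 1468, ∠ = arctan(1468/4) ≈ 89.84°
pole (s+5): 5 + j1468 → |·| = √(5²+1468²) = √2155049 ≈ 1468, ∠ = arctan(1468/5) ≈ 89.80°
|L| = 2 · 1506 / 2.155e+06 ≈ 0.0013977
Gain = 20 log₁₀(0.0013977) ≈ -57.09 dB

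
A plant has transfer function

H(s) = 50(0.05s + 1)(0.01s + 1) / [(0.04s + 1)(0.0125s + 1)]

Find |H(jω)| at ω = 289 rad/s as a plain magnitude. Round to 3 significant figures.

At ω = 289 rad/s:
zero (1 + j289·0.05) = 1 + j14.45 → |·| ≈ 14.485, ∠ ≈ 86.04°
zero (1 + j289·0.01) = 1 + j2.89 → |·| ≈ 3.0581, ∠ ≈ 70.91°
pole (1 + j289·0.04) = 1 + j11.56 → |·| ≈ 11.603, ∠ ≈ 85.06°
pole (1 + j289·0.0125) = 1 + j3.6125 → |·| ≈ 3.7484, ∠ ≈ 74.53°
|H| = 50 · 14.485 · 3.0581 / (11.603 · 3.7484) ≈ 50.924

50.9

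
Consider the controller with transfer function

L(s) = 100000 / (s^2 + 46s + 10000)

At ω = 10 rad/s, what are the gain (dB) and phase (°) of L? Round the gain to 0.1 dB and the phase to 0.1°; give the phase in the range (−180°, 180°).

20.1 dB, -2.7°

At s = jω = j10:
quadratic: (j10)² + 46·j10 + 10000 = 9900 + j460 → |·| ≈ 9910.7, ∠ ≈ 2.66°
|L| = 100000 / 9910.7 ≈ 10.09
Gain = 20 log₁₀(10.09) ≈ 20.08 dB
∠L = 0.00° − 2.66° = -2.66°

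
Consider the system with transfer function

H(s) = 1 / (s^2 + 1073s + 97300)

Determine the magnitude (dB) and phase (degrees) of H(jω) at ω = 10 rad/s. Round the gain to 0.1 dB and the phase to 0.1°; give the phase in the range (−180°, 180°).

Substitute s = j10:
Numerator: 1 = 1 + j0
Denominator: (j10)^2 + 1073(j10) + 97300 = 97200 + j10730
|N| = √(1² + 0²) ≈ 1, ∠N ≈ 0.00°
|D| = √(97200² + 10730²) ≈ 97790, ∠D ≈ 6.30°
|H| = 1 / 97790 ≈ 1.0226e-05
Gain = 20 log₁₀(1.0226e-05) ≈ -99.81 dB
∠H = 0.00° − 6.30° = -6.30°

-99.8 dB, -6.3°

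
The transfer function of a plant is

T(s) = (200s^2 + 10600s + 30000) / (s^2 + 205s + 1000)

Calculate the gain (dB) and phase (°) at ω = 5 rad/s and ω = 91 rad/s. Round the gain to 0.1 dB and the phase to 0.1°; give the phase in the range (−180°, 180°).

Substitute s = j5:
Numerator: 200(j5)^2 + 10600(j5) + 30000 = 25000 + j53000
Denominator: (j5)^2 + 205(j5) + 1000 = 975 + j1025
|N| = √(25000² + 53000²) ≈ 58600, ∠N ≈ 64.75°
|D| = √(975² + 1025²) ≈ 1414.7, ∠D ≈ 46.43°
|T| = 58600 / 1414.7 ≈ 41.422
Gain = 20 log₁₀(41.422) ≈ 32.34 dB
∠T = 64.75° − 46.43° = 18.32°

Substitute s = j91:
Numerator: 200(j91)^2 + 10600(j91) + 30000 = -1626200 + j964600
Denominator: (j91)^2 + 205(j91) + 1000 = -7281 + j18655
|N| = √(1626200² + 964600²) ≈ 1.8908e+06, ∠N ≈ 149.33°
|D| = √(7281² + 18655²) ≈ 20026, ∠D ≈ 111.32°
|T| = 1.8908e+06 / 20026 ≈ 94.417
Gain = 20 log₁₀(94.417) ≈ 39.50 dB
∠T = 149.33° − 111.32° = 38.01°

ω = 5: 32.3 dB, 18.3°; ω = 91: 39.5 dB, 38.0°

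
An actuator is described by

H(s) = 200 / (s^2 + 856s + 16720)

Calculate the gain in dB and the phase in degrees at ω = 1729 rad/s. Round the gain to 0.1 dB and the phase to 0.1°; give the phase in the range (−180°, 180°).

Substitute s = j1729:
Numerator: 200 = 200 + j0
Denominator: (j1729)^2 + 856(j1729) + 16720 = -2972721 + j1480024
|N| = √(200² + 0²) ≈ 200, ∠N ≈ 0.00°
|D| = √(2972721² + 1480024²) ≈ 3.3208e+06, ∠D ≈ 153.53°
|H| = 200 / 3.3208e+06 ≈ 6.0226e-05
Gain = 20 log₁₀(6.0226e-05) ≈ -84.40 dB
∠H = 0.00° − 153.53° = -153.53°

-84.4 dB, -153.5°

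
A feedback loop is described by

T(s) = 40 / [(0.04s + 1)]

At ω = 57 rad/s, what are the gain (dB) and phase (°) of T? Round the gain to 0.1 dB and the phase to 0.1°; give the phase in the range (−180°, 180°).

At ω = 57 rad/s:
pole (1 + j57·0.04) = 1 + j2.28 → |·| ≈ 2.4897, ∠ ≈ 66.32°
|T| = 40 · 1 / (2.4897) ≈ 16.066
Gain = 20 log₁₀(16.066) ≈ 24.12 dB
∠T = (0°) − (66.32°) = -66.32°

24.1 dB, -66.3°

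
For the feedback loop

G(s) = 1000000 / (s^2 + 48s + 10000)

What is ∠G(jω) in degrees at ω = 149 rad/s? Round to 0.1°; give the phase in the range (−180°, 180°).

At s = jω = j149:
quadratic: (j149)² + 48·j149 + 10000 = -12201 + j7152 → |·| ≈ 14143, ∠ ≈ 149.62°
∠G = 0.00° − 149.62° = -149.62°

-149.6°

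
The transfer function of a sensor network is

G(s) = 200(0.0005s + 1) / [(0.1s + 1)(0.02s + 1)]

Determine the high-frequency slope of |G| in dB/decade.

-20 dB/decade

Each pole contributes −20 dB/decade at high frequency; each zero contributes +20 dB/decade.
Net: 1 zero(s) − 2 pole(s) → -20 dB/decade.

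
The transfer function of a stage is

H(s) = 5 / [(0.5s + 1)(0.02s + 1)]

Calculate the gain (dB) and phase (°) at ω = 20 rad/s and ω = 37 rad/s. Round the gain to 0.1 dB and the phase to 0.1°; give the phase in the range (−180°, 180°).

At ω = 20 rad/s:
pole (1 + j20·0.5) = 1 + j10 → |·| ≈ 10.05, ∠ ≈ 84.29°
pole (1 + j20·0.02) = 1 + j0.4 → |·| ≈ 1.077, ∠ ≈ 21.80°
|H| = 5 · 1 / (10.05 · 1.077) ≈ 0.46194
Gain = 20 log₁₀(0.46194) ≈ -6.71 dB
∠H = (0°) − (84.29° + 21.80°) = -106.09°

At ω = 37 rad/s:
pole (1 + j37·0.5) = 1 + j18.5 → |·| ≈ 18.527, ∠ ≈ 86.91°
pole (1 + j37·0.02) = 1 + j0.74 → |·| ≈ 1.244, ∠ ≈ 36.50°
|H| = 5 · 1 / (18.527 · 1.244) ≈ 0.21694
Gain = 20 log₁₀(0.21694) ≈ -13.27 dB
∠H = (0°) − (86.91° + 36.50°) = -123.41°

ω = 20: -6.7 dB, -106.1°; ω = 37: -13.3 dB, -123.4°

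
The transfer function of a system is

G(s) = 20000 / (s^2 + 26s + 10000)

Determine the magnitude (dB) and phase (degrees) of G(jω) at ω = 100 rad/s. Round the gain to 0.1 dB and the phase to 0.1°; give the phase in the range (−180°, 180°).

At s = jω = j100:
quadratic: (j100)² + 26·j100 + 10000 = 0 + j2600 → |·| ≈ 2600, ∠ ≈ 90.00°
|G| = 20000 / 2600 ≈ 7.6923
Gain = 20 log₁₀(7.6923) ≈ 17.72 dB
∠G = 0.00° − 90.00° = -90.00°

17.7 dB, -90.0°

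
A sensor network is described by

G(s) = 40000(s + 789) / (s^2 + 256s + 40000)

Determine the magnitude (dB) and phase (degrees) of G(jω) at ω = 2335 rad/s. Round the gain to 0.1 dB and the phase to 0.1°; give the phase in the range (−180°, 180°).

At s = jω = j2335:
zero (s+789): 789 + j2335 → |·| = √(789²+2335²) = √6074746 ≈ 2464.7, ∠ = arctan(2335/789) ≈ 71.33°
quadratic: (j2335)² + 256·j2335 + 40000 = -5412225 + j597760 → |·| ≈ 5.4451e+06, ∠ ≈ 173.70°
|G| = 40000 · 2464.7 / 5.4451e+06 ≈ 18.106
Gain = 20 log₁₀(18.106) ≈ 25.16 dB
∠G = 71.33° − 173.70° = -102.37°

25.2 dB, -102.4°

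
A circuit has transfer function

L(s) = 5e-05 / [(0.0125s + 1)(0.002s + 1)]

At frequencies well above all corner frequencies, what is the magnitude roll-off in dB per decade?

Each pole contributes −20 dB/decade at high frequency; each zero contributes +20 dB/decade.
Net: 0 zero(s) − 2 pole(s) → -40 dB/decade.

-40 dB/decade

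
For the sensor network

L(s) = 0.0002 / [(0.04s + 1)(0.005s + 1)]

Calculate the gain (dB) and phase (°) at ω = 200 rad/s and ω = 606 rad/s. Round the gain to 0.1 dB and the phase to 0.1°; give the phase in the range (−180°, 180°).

At ω = 200 rad/s:
pole (1 + j200·0.04) = 1 + j8 → |·| ≈ 8.0623, ∠ ≈ 82.87°
pole (1 + j200·0.005) = 1 + j1 → |·| ≈ 1.4142, ∠ ≈ 45.00°
|L| = 0.0002 · 1 / (8.0623 · 1.4142) ≈ 1.7541e-05
Gain = 20 log₁₀(1.7541e-05) ≈ -95.12 dB
∠L = (0°) − (82.87° + 45.00°) = -127.87°

At ω = 606 rad/s:
pole (1 + j606·0.04) = 1 + j24.24 → |·| ≈ 24.261, ∠ ≈ 87.64°
pole (1 + j606·0.005) = 1 + j3.03 → |·| ≈ 3.1908, ∠ ≈ 71.74°
|L| = 0.0002 · 1 / (24.261 · 3.1908) ≈ 2.5836e-06
Gain = 20 log₁₀(2.5836e-06) ≈ -111.76 dB
∠L = (0°) − (87.64° + 71.74°) = -159.38°

ω = 200: -95.1 dB, -127.9°; ω = 606: -111.8 dB, -159.4°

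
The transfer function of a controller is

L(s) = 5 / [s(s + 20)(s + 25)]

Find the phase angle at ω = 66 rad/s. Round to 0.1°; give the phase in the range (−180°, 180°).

At s = jω = j66:
pole (s+20): 20 + j66 → |·| = √(20²+66²) = √4756 ≈ 68.964, ∠ = arctan(66/20) ≈ 73.14°
pole (s+25): 25 + j66 → |·| = √(25²+66²) = √4981 ≈ 70.576, ∠ = arctan(66/25) ≈ 69.25°
pole at origin: |s| = 66, ∠ = 90.00° (in denominator)
∠L = 0.00° − 232.39° = -232.39° ≡ 127.61° (principal value)

127.6°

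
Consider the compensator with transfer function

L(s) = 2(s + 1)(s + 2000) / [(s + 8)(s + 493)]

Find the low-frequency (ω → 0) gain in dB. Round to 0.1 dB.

L(0) = 2·1·2000 / (8·493) ≈ 1.0142
20 log₁₀(1.0142) ≈ 0.12 dB

0.1 dB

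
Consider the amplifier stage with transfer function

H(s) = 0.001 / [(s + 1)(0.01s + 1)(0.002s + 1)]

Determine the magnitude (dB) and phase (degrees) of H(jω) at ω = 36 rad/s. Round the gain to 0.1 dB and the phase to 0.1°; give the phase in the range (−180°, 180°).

-91.7 dB, -112.3°

At ω = 36 rad/s:
pole (1 + j36·1) = 1 + j36 → |·| ≈ 36.014, ∠ ≈ 88.41°
pole (1 + j36·0.01) = 1 + j0.36 → |·| ≈ 1.0628, ∠ ≈ 19.80°
pole (1 + j36·0.002) = 1 + j0.072 → |·| ≈ 1.0026, ∠ ≈ 4.12°
|H| = 0.001 · 1 / (36.014 · 1.0628 · 1.0026) ≈ 2.6058e-05
Gain = 20 log₁₀(2.6058e-05) ≈ -91.68 dB
∠H = (0°) − (88.41° + 19.80° + 4.12°) = -112.33°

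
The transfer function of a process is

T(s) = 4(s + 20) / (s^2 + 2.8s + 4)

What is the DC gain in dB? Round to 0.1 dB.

T(0) = 4·20 / 4 = 20
20 log₁₀(20) ≈ 26.02 dB

26.0 dB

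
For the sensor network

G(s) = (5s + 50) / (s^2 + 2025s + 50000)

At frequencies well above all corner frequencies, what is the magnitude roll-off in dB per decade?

Each pole contributes −20 dB/decade at high frequency; each zero contributes +20 dB/decade.
Net: 1 zero(s) − 2 pole(s) → -20 dB/decade.

-20 dB/decade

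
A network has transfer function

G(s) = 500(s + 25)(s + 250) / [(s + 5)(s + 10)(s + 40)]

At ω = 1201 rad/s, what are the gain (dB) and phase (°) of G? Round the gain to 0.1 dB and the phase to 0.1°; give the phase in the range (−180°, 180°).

At s = jω = j1201:
zero (s+25): 25 + j1201 → |·| = √(25²+1201²) = √1443026 ≈ 1201.3, ∠ = arctan(1201/25) ≈ 88.81°
zero (s+250): 250 + j1201 → |·| = √(250²+1201²) = √1504901 ≈ 1226.7, ∠ = arctan(1201/250) ≈ 78.24°
pole (s+5): 5 + j1201 → |·| = √(5²+1201²) = √1442426 ≈ 1201, ∠ = arctan(1201/5) ≈ 89.76°
pole (s+10): 10 + j1201 → |·| = √(10²+1201²) = √1442501 ≈ 1201, ∠ = arctan(1201/10) ≈ 89.52°
pole (s+40): 40 + j1201 → |·| = √(40²+1201²) = √1444001 ≈ 1201.7, ∠ = arctan(1201/40) ≈ 88.09°
|G| = 500 · 1.4736e+06 / 1.7333e+09 ≈ 0.42509
Gain = 20 log₁₀(0.42509) ≈ -7.43 dB
∠G = 167.05° − 267.37° = -100.32°

-7.4 dB, -100.3°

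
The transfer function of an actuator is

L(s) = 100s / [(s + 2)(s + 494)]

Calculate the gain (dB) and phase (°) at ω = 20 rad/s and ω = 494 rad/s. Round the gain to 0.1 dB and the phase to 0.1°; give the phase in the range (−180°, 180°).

ω = 20: -13.9 dB, 3.4°; ω = 494: -16.9 dB, -44.8°

At s = jω = j20:
zero at origin: s = j20 → |·| = 20, ∠ = 90.00°
pole (s+2): 2 + j20 → |·| = √(2²+20²) = √404 ≈ 20.1, ∠ = arctan(20/2) ≈ 84.29°
pole (s+494): 494 + j20 → |·| = √(494²+20²) = √244436 ≈ 494.4, ∠ = arctan(20/494) ≈ 2.32°
|L| = 100 · 20 / 9937.4 ≈ 0.20126
Gain = 20 log₁₀(0.20126) ≈ -13.92 dB
∠L = 90.00° − 86.61° = 3.39°

At s = jω = j494:
zero at origin: s = j494 → |·| = 494, ∠ = 90.00°
pole (s+2): 2 + j494 → |·| = √(2²+494²) = √244040 ≈ 494, ∠ = arctan(494/2) ≈ 89.77°
pole (s+494): 494 + j494 → |·| = √(494²+494²) = √488072 ≈ 698.62, ∠ = arctan(494/494) ≈ 45.00°
|L| = 100 · 494 / 3.4512e+05 ≈ 0.14314
Gain = 20 log₁₀(0.14314) ≈ -16.88 dB
∠L = 90.00° − 134.77° = -44.77°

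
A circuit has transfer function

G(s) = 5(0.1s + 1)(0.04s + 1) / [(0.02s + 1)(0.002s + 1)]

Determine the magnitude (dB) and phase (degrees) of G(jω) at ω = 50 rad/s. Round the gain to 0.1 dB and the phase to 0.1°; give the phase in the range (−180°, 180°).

At ω = 50 rad/s:
zero (1 + j50·0.1) = 1 + j5 → |·| ≈ 5.099, ∠ ≈ 78.69°
zero (1 + j50·0.04) = 1 + j2 → |·| ≈ 2.2361, ∠ ≈ 63.43°
pole (1 + j50·0.02) = 1 + j1 → |·| ≈ 1.4142, ∠ ≈ 45.00°
pole (1 + j50·0.002) = 1 + j0.1 → |·| ≈ 1.005, ∠ ≈ 5.71°
|G| = 5 · 5.099 · 2.2361 / (1.4142 · 1.005) ≈ 40.112
Gain = 20 log₁₀(40.112) ≈ 32.07 dB
∠G = (78.69° + 63.43°) − (45.00° + 5.71°) = 91.41°

32.1 dB, 91.4°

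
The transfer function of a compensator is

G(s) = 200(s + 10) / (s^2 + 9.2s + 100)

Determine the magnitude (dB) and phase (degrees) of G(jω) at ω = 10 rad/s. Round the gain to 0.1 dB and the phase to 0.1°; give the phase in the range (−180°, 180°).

At s = jω = j10:
zero (s+10): 10 + j10 → |·| = √(10²+10²) = √200 ≈ 14.142, ∠ = arctan(10/10) ≈ 45.00°
quadratic: (j10)² + 9.2·j10 + 100 = 0 + j92 → |·| ≈ 92, ∠ ≈ 90.00°
|G| = 200 · 14.142 / 92 ≈ 30.743
Gain = 20 log₁₀(30.743) ≈ 29.75 dB
∠G = 45.00° − 90.00° = -45.00°

29.8 dB, -45.0°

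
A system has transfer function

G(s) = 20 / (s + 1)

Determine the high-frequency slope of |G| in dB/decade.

-20 dB/decade

Each pole contributes −20 dB/decade at high frequency; each zero contributes +20 dB/decade.
Net: 0 zero(s) − 1 pole(s) → -20 dB/decade.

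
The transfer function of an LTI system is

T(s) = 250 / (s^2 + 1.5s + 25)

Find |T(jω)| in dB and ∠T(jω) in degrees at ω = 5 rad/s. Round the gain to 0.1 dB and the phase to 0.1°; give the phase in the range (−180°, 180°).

At s = jω = j5:
quadratic: (j5)² + 1.5·j5 + 25 = 0 + j7.5 → |·| ≈ 7.5, ∠ ≈ 90.00°
|T| = 250 / 7.5 ≈ 33.333
Gain = 20 log₁₀(33.333) ≈ 30.46 dB
∠T = 0.00° − 90.00° = -90.00°

30.5 dB, -90.0°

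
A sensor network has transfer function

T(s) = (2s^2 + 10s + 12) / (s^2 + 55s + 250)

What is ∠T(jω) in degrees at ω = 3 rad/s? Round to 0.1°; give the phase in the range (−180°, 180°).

Substitute s = j3:
Numerator: 2(j3)^2 + 10(j3) + 12 = -6 + j30
Denominator: (j3)^2 + 55(j3) + 250 = 241 + j165
|N| = √(6² + 30²) ≈ 30.594, ∠N ≈ 101.31°
|D| = √(241² + 165²) ≈ 292.07, ∠D ≈ 34.40°
∠T = 101.31° − 34.40° = 66.91°

66.9°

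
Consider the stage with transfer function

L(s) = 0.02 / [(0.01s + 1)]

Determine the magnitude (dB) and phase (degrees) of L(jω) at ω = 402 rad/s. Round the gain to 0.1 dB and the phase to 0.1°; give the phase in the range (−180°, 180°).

At ω = 402 rad/s:
pole (1 + j402·0.01) = 1 + j4.02 → |·| ≈ 4.1425, ∠ ≈ 76.03°
|L| = 0.02 · 1 / (4.1425) ≈ 0.004828
Gain = 20 log₁₀(0.004828) ≈ -46.32 dB
∠L = (0°) − (76.03°) = -76.03°

-46.3 dB, -76.0°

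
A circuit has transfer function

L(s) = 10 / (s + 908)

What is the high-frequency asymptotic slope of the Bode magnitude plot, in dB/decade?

-20 dB/decade

Each pole contributes −20 dB/decade at high frequency; each zero contributes +20 dB/decade.
Net: 0 zero(s) − 1 pole(s) → -20 dB/decade.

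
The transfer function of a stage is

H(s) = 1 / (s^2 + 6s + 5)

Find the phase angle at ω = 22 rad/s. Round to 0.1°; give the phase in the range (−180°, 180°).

Substitute s = j22:
Numerator: 1 = 1 + j0
Denominator: (j22)^2 + 6(j22) + 5 = -479 + j132
|N| = √(1² + 0²) ≈ 1, ∠N ≈ 0.00°
|D| = √(479² + 132²) ≈ 496.86, ∠D ≈ 164.59°
∠H = 0.00° − 164.59° = -164.59°

-164.6°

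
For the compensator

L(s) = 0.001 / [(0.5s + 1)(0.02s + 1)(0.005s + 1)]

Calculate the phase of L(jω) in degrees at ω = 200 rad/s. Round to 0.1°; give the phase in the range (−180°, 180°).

At ω = 200 rad/s:
pole (1 + j200·0.5) = 1 + j100 → |·| ≈ 100, ∠ ≈ 89.43°
pole (1 + j200·0.02) = 1 + j4 → |·| ≈ 4.1231, ∠ ≈ 75.96°
pole (1 + j200·0.005) = 1 + j1 → |·| ≈ 1.4142, ∠ ≈ 45.00°
∠L = (0°) − (89.43° + 75.96° + 45.00°) = -210.39° ≡ 149.61° (principal value)

149.6°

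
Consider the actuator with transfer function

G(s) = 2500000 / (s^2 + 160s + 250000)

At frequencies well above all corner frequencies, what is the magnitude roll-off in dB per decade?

Each pole contributes −20 dB/decade at high frequency; each zero contributes +20 dB/decade.
Net: 0 zero(s) − 2 pole(s) → -40 dB/decade.

-40 dB/decade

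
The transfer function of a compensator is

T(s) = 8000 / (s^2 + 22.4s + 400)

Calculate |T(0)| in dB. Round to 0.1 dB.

26.0 dB

T(0) = 8000 / 400 = 20
20 log₁₀(20) ≈ 26.02 dB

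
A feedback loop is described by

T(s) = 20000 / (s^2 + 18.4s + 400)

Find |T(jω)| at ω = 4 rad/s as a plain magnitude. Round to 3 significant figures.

51.2

At s = jω = j4:
quadratic: (j4)² + 18.4·j4 + 400 = 384 + j73.6 → |·| ≈ 390.99, ∠ ≈ 10.85°
|T| = 20000 / 390.99 ≈ 51.152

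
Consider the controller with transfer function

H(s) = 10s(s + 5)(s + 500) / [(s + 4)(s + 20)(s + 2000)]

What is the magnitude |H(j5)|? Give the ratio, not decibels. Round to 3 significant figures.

At s = jω = j5:
zero (s+5): 5 + j5 → |·| = √(5²+5²) = √50 ≈ 7.0711, ∠ = arctan(5/5) ≈ 45.00°
zero (s+500): 500 + j5 → |·| = √(500²+5²) = √250025 ≈ 500.02, ∠ = arctan(5/500) ≈ 0.57°
zero at origin: s = j5 → |·| = 5, ∠ = 90.00°
pole (s+4): 4 + j5 → |·| = √(4²+5²) = √41 ≈ 6.4031, ∠ = arctan(5/4) ≈ 51.34°
pole (s+20): 20 + j5 → |·| = √(20²+5²) = √425 ≈ 20.616, ∠ = arctan(5/20) ≈ 14.04°
pole (s+2000): 2000 + j5 → |·| = √(2000²+5²) = √4000025 ≈ 2000, ∠ = arctan(5/2000) ≈ 0.14°
|H| = 10 · 17678 / 2.6401e+05 ≈ 0.6696

0.670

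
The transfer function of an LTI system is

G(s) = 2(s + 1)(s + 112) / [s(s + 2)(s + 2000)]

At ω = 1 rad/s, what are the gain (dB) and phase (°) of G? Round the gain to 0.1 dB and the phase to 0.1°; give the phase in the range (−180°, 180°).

-23.0 dB, -71.1°

At s = jω = j1:
zero (s+1): 1 + j1 → |·| = √(1²+1²) = √2 ≈ 1.4142, ∠ = arctan(1/1) ≈ 45.00°
zero (s+112): 112 + j1 → |·| = √(112²+1²) = √12545 ≈ 112, ∠ = arctan(1/112) ≈ 0.51°
pole (s+2): 2 + j1 → |·| = √(2²+1²) = √5 ≈ 2.2361, ∠ = arctan(1/2) ≈ 26.57°
pole (s+2000): 2000 + j1 → |·| = √(2000²+1²) = √4000001 ≈ 2000, ∠ = arctan(1/2000) ≈ 0.03°
pole at origin: |s| = 1, ∠ = 90.00° (in denominator)
|G| = 2 · 158.39 / 4472.2 ≈ 0.070833
Gain = 20 log₁₀(0.070833) ≈ -23.00 dB
∠G = 45.51° − 116.60° = -71.09°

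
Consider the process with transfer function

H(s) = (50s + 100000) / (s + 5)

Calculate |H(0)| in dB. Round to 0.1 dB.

86.0 dB

H(0) = 100000 / 5 = 20000
20 log₁₀(20000) ≈ 86.02 dB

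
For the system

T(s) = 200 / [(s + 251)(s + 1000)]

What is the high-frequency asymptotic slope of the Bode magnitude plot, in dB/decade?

Each pole contributes −20 dB/decade at high frequency; each zero contributes +20 dB/decade.
Net: 0 zero(s) − 2 pole(s) → -40 dB/decade.

-40 dB/decade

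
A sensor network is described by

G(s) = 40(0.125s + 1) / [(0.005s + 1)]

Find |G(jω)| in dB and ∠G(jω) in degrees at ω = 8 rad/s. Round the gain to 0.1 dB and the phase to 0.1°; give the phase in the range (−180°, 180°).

35.0 dB, 42.7°

At ω = 8 rad/s:
zero (1 + j8·0.125) = 1 + j1 → |·| ≈ 1.4142, ∠ ≈ 45.00°
pole (1 + j8·0.005) = 1 + j0.04 → |·| ≈ 1.0008, ∠ ≈ 2.29°
|G| = 40 · 1.4142 / (1.0008) ≈ 56.523
Gain = 20 log₁₀(56.523) ≈ 35.04 dB
∠G = (45.00°) − (2.29°) = 42.71°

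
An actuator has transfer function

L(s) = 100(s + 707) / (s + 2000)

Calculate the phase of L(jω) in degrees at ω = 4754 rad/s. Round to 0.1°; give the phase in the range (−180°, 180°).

At s = jω = j4754:
zero (s+707): 707 + j4754 → |·| = √(707²+4754²) = √23100365 ≈ 4806.3, ∠ = arctan(4754/707) ≈ 81.54°
pole (s+2000): 2000 + j4754 → |·| = √(2000²+4754²) = √26600516 ≈ 5157.6, ∠ = arctan(4754/2000) ≈ 67.18°
∠L = 81.54° − 67.18° = 14.36°

14.4°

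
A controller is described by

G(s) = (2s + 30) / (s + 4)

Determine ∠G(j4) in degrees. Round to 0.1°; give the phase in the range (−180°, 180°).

-30.1°

Substitute s = j4:
Numerator: 2(j4) + 30 = 30 + j8
Denominator: (j4) + 4 = 4 + j4
|N| = √(30² + 8²) ≈ 31.048, ∠N ≈ 14.93°
|D| = √(4² + 4²) ≈ 5.6569, ∠D ≈ 45.00°
∠G = 14.93° − 45.00° = -30.07°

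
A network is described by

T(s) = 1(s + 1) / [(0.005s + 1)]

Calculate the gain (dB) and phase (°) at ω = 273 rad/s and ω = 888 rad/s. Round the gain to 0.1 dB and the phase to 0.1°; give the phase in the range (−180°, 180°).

At ω = 273 rad/s:
zero (1 + j273·1) = 1 + j273 → |·| ≈ 273, ∠ ≈ 89.79°
pole (1 + j273·0.005) = 1 + j1.365 → |·| ≈ 1.6921, ∠ ≈ 53.77°
|T| = 1 · 273 / (1.6921) ≈ 161.34
Gain = 20 log₁₀(161.34) ≈ 44.15 dB
∠T = (89.79°) − (53.77°) = 36.02°

At ω = 888 rad/s:
zero (1 + j888·1) = 1 + j888 → |·| ≈ 888, ∠ ≈ 89.94°
pole (1 + j888·0.005) = 1 + j4.44 → |·| ≈ 4.5512, ∠ ≈ 77.31°
|T| = 1 · 888 / (4.5512) ≈ 195.11
Gain = 20 log₁₀(195.11) ≈ 45.81 dB
∠T = (89.94°) − (77.31°) = 12.63°

ω = 273: 44.2 dB, 36.0°; ω = 888: 45.8 dB, 12.6°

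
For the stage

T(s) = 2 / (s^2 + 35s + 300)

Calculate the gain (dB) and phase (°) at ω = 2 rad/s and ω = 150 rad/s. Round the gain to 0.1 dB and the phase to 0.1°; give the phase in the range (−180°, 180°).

Substitute s = j2:
Numerator: 2 = 2 + j0
Denominator: (j2)^2 + 35(j2) + 300 = 296 + j70
|N| = √(2² + 0²) ≈ 2, ∠N ≈ 0.00°
|D| = √(296² + 70²) ≈ 304.16, ∠D ≈ 13.31°
|T| = 2 / 304.16 ≈ 0.0065755
Gain = 20 log₁₀(0.0065755) ≈ -43.64 dB
∠T = 0.00° − 13.31° = -13.31°

Substitute s = j150:
Numerator: 2 = 2 + j0
Denominator: (j150)^2 + 35(j150) + 300 = -22200 + j5250
|N| = √(2² + 0²) ≈ 2, ∠N ≈ 0.00°
|D| = √(22200² + 5250²) ≈ 22812, ∠D ≈ 166.69°
|T| = 2 / 22812 ≈ 8.7673e-05
Gain = 20 log₁₀(8.7673e-05) ≈ -81.14 dB
∠T = 0.00° − 166.69° = -166.69°

ω = 2: -43.6 dB, -13.3°; ω = 150: -81.1 dB, -166.7°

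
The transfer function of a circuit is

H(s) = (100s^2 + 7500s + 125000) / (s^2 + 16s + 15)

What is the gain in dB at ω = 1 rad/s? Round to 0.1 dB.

Substitute s = j1:
Numerator: 100(j1)^2 + 7500(j1) + 125000 = 124900 + j7500
Denominator: (j1)^2 + 16(j1) + 15 = 14 + j16
|N| = √(124900² + 7500²) ≈ 1.2512e+05, ∠N ≈ 3.44°
|D| = √(14² + 16²) ≈ 21.26, ∠D ≈ 48.81°
|H| = 1.2512e+05 / 21.26 ≈ 5885.2
Gain = 20 log₁₀(5885.2) ≈ 75.40 dB

75.4 dB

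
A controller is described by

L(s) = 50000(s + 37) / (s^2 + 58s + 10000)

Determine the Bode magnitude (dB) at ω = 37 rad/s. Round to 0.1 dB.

At s = jω = j37:
zero (s+37): 37 + j37 → |·| = √(37²+37²) = √2738 ≈ 52.326, ∠ = arctan(37/37) ≈ 45.00°
quadratic: (j37)² + 58·j37 + 10000 = 8631 + j2146 → |·| ≈ 8893.8, ∠ ≈ 13.96°
|L| = 50000 · 52.326 / 8893.8 ≈ 294.17
Gain = 20 log₁₀(294.17) ≈ 49.37 dB

49.4 dB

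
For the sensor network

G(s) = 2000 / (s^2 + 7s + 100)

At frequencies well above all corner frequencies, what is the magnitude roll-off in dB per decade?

Each pole contributes −20 dB/decade at high frequency; each zero contributes +20 dB/decade.
Net: 0 zero(s) − 2 pole(s) → -40 dB/decade.

-40 dB/decade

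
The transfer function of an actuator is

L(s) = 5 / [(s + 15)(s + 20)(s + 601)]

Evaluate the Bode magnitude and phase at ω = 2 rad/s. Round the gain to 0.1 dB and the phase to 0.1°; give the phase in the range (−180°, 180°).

-91.3 dB, -13.5°

At s = jω = j2:
pole (s+15): 15 + j2 → |·| = √(15²+2²) = √229 ≈ 15.133, ∠ = arctan(2/15) ≈ 7.59°
pole (s+20): 20 + j2 → |·| = √(20²+2²) = √404 ≈ 20.1, ∠ = arctan(2/20) ≈ 5.71°
pole (s+601): 601 + j2 → |·| = √(601²+2²) = √361205 ≈ 601, ∠ = arctan(2/601) ≈ 0.19°
|L| = 5 / 1.8281e+05 ≈ 2.7351e-05
Gain = 20 log₁₀(2.7351e-05) ≈ -91.26 dB
∠L = 0.00° − 13.49° = -13.49°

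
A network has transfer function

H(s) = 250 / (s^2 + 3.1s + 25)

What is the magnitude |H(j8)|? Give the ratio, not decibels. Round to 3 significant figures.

At s = jω = j8:
quadratic: (j8)² + 3.1·j8 + 25 = -39 + j24.8 → |·| ≈ 46.217, ∠ ≈ 147.55°
|H| = 250 / 46.217 ≈ 5.4093

5.41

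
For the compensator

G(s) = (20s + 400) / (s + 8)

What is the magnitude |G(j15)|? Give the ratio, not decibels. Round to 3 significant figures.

Substitute s = j15:
Numerator: 20(j15) + 400 = 400 + j300
Denominator: (j15) + 8 = 8 + j15
|N| = √(400² + 300²) ≈ 500, ∠N ≈ 36.87°
|D| = √(8² + 15²) ≈ 17, ∠D ≈ 61.93°
|G| = 500 / 17 ≈ 29.412

29.4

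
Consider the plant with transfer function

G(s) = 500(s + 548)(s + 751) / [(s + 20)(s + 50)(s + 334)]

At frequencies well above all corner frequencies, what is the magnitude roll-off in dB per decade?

Each pole contributes −20 dB/decade at high frequency; each zero contributes +20 dB/decade.
Net: 2 zero(s) − 3 pole(s) → -20 dB/decade.

-20 dB/decade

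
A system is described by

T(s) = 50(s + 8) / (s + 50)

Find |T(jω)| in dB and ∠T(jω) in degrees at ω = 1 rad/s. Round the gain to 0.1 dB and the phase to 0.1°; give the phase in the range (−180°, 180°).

18.1 dB, 6.0°

At s = jω = j1:
zero (s+8): 8 + j1 → |·| = √(8²+1²) = √65 ≈ 8.0623, ∠ = arctan(1/8) ≈ 7.13°
pole (s+50): 50 + j1 → |·| = √(50²+1²) = √2501 ≈ 50.01, ∠ = arctan(1/50) ≈ 1.15°
|T| = 50 · 8.0623 / 50.01 ≈ 8.0607
Gain = 20 log₁₀(8.0607) ≈ 18.13 dB
∠T = 7.13° − 1.15° = 5.98°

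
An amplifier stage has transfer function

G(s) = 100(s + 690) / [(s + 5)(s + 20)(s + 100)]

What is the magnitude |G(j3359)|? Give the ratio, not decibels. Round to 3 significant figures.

At s = jω = j3359:
zero (s+690): 690 + j3359 → |·| = √(690²+3359²) = √11758981 ≈ 3429.1, ∠ = arctan(3359/690) ≈ 78.39°
pole (s+5): 5 + j3359 → |·| = √(5²+3359²) = √11282906 ≈ 3359, ∠ = arctan(3359/5) ≈ 89.91°
pole (s+20): 20 + j3359 → |·| = √(20²+3359²) = √11283281 ≈ 3359.1, ∠ = arctan(3359/20) ≈ 89.66°
pole (s+100): 100 + j3359 → |·| = √(100²+3359²) = √11292881 ≈ 3360.5, ∠ = arctan(3359/100) ≈ 88.29°
|G| = 100 · 3429.1 / 3.7917e+10 ≈ 9.0437e-06

9.04e-06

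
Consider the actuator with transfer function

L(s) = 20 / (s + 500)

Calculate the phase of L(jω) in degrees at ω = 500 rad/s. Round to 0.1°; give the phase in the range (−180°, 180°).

-45.0°

At s = jω = j500:
pole (s+500): 500 + j500 → |·| = √(500²+500²) = √500000 ≈ 707.11, ∠ = arctan(500/500) ≈ 45.00°
∠L = 0.00° − 45.00° = -45.00°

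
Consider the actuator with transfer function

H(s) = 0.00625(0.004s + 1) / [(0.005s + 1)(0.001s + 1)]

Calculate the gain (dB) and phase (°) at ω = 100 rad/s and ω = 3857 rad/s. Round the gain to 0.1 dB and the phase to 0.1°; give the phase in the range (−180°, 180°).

At ω = 100 rad/s:
zero (1 + j100·0.004) = 1 + j0.4 → |·| ≈ 1.077, ∠ ≈ 21.80°
pole (1 + j100·0.005) = 1 + j0.5 → |·| ≈ 1.118, ∠ ≈ 26.57°
pole (1 + j100·0.001) = 1 + j0.1 → |·| ≈ 1.005, ∠ ≈ 5.71°
|H| = 0.00625 · 1.077 / (1.118 · 1.005) ≈ 0.0059908
Gain = 20 log₁₀(0.0059908) ≈ -44.45 dB
∠H = (21.80°) − (26.57° + 5.71°) = -10.48°

At ω = 3857 rad/s:
zero (1 + j3857·0.004) = 1 + j15.428 → |·| ≈ 15.46, ∠ ≈ 86.29°
pole (1 + j3857·0.005) = 1 + j19.285 → |·| ≈ 19.311, ∠ ≈ 87.03°
pole (1 + j3857·0.001) = 1 + j3.857 → |·| ≈ 3.9845, ∠ ≈ 75.47°
|H| = 0.00625 · 15.46 / (19.311 · 3.9845) ≈ 0.0012558
Gain = 20 log₁₀(0.0012558) ≈ -58.02 dB
∠H = (86.29°) − (87.03° + 75.47°) = -76.21°

ω = 100: -44.5 dB, -10.5°; ω = 3857: -58.0 dB, -76.2°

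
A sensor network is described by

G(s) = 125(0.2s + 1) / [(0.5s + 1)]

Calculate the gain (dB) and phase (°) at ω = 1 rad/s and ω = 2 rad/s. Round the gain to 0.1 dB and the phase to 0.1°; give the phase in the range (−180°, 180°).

At ω = 1 rad/s:
zero (1 + j1·0.2) = 1 + j0.2 → |·| ≈ 1.0198, ∠ ≈ 11.31°
pole (1 + j1·0.5) = 1 + j0.5 → |·| ≈ 1.118, ∠ ≈ 26.57°
|G| = 125 · 1.0198 / (1.118) ≈ 114.02
Gain = 20 log₁₀(114.02) ≈ 41.14 dB
∠G = (11.31°) − (26.57°) = -15.26°

At ω = 2 rad/s:
zero (1 + j2·0.2) = 1 + j0.4 → |·| ≈ 1.077, ∠ ≈ 21.80°
pole (1 + j2·0.5) = 1 + j1 → |·| ≈ 1.4142, ∠ ≈ 45.00°
|G| = 125 · 1.077 / (1.4142) ≈ 95.195
Gain = 20 log₁₀(95.195) ≈ 39.57 dB
∠G = (21.80°) − (45.00°) = -23.20°

ω = 1: 41.1 dB, -15.3°; ω = 2: 39.6 dB, -23.2°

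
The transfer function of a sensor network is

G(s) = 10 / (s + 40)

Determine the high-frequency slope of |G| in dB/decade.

Each pole contributes −20 dB/decade at high frequency; each zero contributes +20 dB/decade.
Net: 0 zero(s) − 1 pole(s) → -20 dB/decade.

-20 dB/decade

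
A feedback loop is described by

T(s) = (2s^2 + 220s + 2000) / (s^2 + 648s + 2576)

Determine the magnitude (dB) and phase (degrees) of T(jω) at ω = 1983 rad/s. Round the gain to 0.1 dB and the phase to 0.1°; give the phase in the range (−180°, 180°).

Substitute s = j1983:
Numerator: 2(j1983)^2 + 220(j1983) + 2000 = -7862578 + j436260
Denominator: (j1983)^2 + 648(j1983) + 2576 = -3929713 + j1284984
|N| = √(7862578² + 436260²) ≈ 7.8747e+06, ∠N ≈ 176.82°
|D| = √(3929713² + 1284984²) ≈ 4.1345e+06, ∠D ≈ 161.89°
|T| = 7.8747e+06 / 4.1345e+06 ≈ 1.9046
Gain = 20 log₁₀(1.9046) ≈ 5.60 dB
∠T = 176.82° − 161.89° = 14.93°

5.6 dB, 14.9°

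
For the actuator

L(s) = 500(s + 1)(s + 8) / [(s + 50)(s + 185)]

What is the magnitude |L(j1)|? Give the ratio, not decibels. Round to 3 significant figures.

0.616

At s = jω = j1:
zero (s+1): 1 + j1 → |·| = √(1²+1²) = √2 ≈ 1.4142, ∠ = arctan(1/1) ≈ 45.00°
zero (s+8): 8 + j1 → |·| = √(8²+1²) = √65 ≈ 8.0623, ∠ = arctan(1/8) ≈ 7.13°
pole (s+50): 50 + j1 → |·| = √(50²+1²) = √2501 ≈ 50.01, ∠ = arctan(1/50) ≈ 1.15°
pole (s+185): 185 + j1 → |·| = √(185²+1²) = √34226 ≈ 185, ∠ = arctan(1/185) ≈ 0.31°
|L| = 500 · 11.402 / 9251.9 ≈ 0.6162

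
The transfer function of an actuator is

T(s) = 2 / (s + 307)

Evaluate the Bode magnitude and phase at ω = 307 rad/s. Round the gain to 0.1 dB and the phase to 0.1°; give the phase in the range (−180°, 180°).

At s = jω = j307:
pole (s+307): 307 + j307 → |·| = √(307²+307²) = √188498 ≈ 434.16, ∠ = arctan(307/307) ≈ 45.00°
|T| = 2 / 434.16 ≈ 0.0046066
Gain = 20 log₁₀(0.0046066) ≈ -46.73 dB
∠T = 0.00° − 45.00° = -45.00°

-46.7 dB, -45.0°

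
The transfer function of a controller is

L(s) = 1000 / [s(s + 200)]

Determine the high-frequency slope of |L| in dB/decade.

Each pole contributes −20 dB/decade at high frequency; each zero contributes +20 dB/decade.
Net: 0 zero(s) − 2 pole(s) → -40 dB/decade.

-40 dB/decade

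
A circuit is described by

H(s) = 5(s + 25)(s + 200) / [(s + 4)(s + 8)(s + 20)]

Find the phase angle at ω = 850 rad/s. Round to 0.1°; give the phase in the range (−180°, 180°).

At s = jω = j850:
zero (s+25): 25 + j850 → |·| = √(25²+850²) = √723125 ≈ 850.37, ∠ = arctan(850/25) ≈ 88.32°
zero (s+200): 200 + j850 → |·| = √(200²+850²) = √762500 ≈ 873.21, ∠ = arctan(850/200) ≈ 76.76°
pole (s+4): 4 + j850 → |·| = √(4²+850²) = √722516 ≈ 850.01, ∠ = arctan(850/4) ≈ 89.73°
pole (s+8): 8 + j850 → |·| = √(8²+850²) = √722564 ≈ 850.04, ∠ = arctan(850/8) ≈ 89.46°
pole (s+20): 20 + j850 → |·| = √(20²+850²) = √722900 ≈ 850.24, ∠ = arctan(850/20) ≈ 88.65°
∠H = 165.08° − 267.84° = -102.76°

-102.8°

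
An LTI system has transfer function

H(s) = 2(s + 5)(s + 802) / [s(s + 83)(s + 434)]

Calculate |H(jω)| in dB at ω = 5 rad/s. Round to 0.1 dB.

-24.0 dB

At s = jω = j5:
zero (s+5): 5 + j5 → |·| = √(5²+5²) = √50 ≈ 7.0711, ∠ = arctan(5/5) ≈ 45.00°
zero (s+802): 802 + j5 → |·| = √(802²+5²) = √643229 ≈ 802.02, ∠ = arctan(5/802) ≈ 0.36°
pole (s+83): 83 + j5 → |·| = √(83²+5²) = √6914 ≈ 83.15, ∠ = arctan(5/83) ≈ 3.45°
pole (s+434): 434 + j5 → |·| = √(434²+5²) = √188381 ≈ 434.03, ∠ = arctan(5/434) ≈ 0.66°
pole at origin: |s| = 5, ∠ = 90.00° (in denominator)
|H| = 2 · 5671.2 / 1.8045e+05 ≈ 0.062856
Gain = 20 log₁₀(0.062856) ≈ -24.03 dB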